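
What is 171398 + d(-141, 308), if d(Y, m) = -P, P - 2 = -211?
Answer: 171607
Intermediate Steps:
P = -209 (P = 2 - 211 = -209)
d(Y, m) = 209 (d(Y, m) = -1*(-209) = 209)
171398 + d(-141, 308) = 171398 + 209 = 171607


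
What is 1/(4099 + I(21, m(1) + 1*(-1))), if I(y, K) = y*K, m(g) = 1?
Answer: 1/4099 ≈ 0.00024396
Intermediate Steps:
I(y, K) = K*y
1/(4099 + I(21, m(1) + 1*(-1))) = 1/(4099 + (1 + 1*(-1))*21) = 1/(4099 + (1 - 1)*21) = 1/(4099 + 0*21) = 1/(4099 + 0) = 1/4099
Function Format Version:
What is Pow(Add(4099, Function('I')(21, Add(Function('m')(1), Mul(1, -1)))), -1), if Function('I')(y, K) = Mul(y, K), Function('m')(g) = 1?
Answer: Rational(1, 4099) ≈ 0.00024396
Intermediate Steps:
Function('I')(y, K) = Mul(K, y)
Pow(Add(4099, Function('I')(21, Add(Function('m')(1), Mul(1, -1)))), -1) = Pow(Add(4099, Mul(Add(1, Mul(1, -1)), 21)), -1) = Pow(Add(4099, Mul(Add(1, -1), 21)), -1) = Pow(Add(4099, Mul(0, 21)), -1) = Pow(Add(4099, 0), -1) = Pow(4099, -1) = Rational(1, 4099)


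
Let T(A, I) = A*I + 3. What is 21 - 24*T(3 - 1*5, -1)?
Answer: -99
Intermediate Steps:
T(A, I) = 3 + A*I
21 - 24*T(3 - 1*5, -1) = 21 - 24*(3 + (3 - 1*5)*(-1)) = 21 - 24*(3 + (3 - 5)*(-1)) = 21 - 24*(3 - 2*(-1)) = 21 - 24*(3 + 2) = 21 - 24*5 = 21 - 120 = -99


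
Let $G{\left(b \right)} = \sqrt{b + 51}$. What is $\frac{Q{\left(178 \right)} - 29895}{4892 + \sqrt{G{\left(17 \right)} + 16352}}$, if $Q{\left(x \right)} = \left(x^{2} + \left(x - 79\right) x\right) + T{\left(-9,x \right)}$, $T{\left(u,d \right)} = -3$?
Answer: $\frac{19408}{4892 + \sqrt{16352 + 2 \sqrt{17}}} \approx 3.8662$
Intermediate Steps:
$G{\left(b \right)} = \sqrt{51 + b}$
$Q{\left(x \right)} = -3 + x^{2} + x \left(-79 + x\right)$ ($Q{\left(x \right)} = \left(x^{2} + \left(x - 79\right) x\right) - 3 = \left(x^{2} + \left(-79 + x\right) x\right) - 3 = \left(x^{2} + x \left(-79 + x\right)\right) - 3 = -3 + x^{2} + x \left(-79 + x\right)$)
$\frac{Q{\left(178 \right)} - 29895}{4892 + \sqrt{G{\left(17 \right)} + 16352}} = \frac{\left(-3 - 14062 + 2 \cdot 178^{2}\right) - 29895}{4892 + \sqrt{\sqrt{51 + 17} + 16352}} = \frac{\left(-3 - 14062 + 2 \cdot 31684\right) - 29895}{4892 + \sqrt{\sqrt{68} + 16352}} = \frac{\left(-3 - 14062 + 63368\right) - 29895}{4892 + \sqrt{2 \sqrt{17} + 16352}} = \frac{49303 - 29895}{4892 + \sqrt{16352 + 2 \sqrt{17}}} = \frac{19408}{4892 + \sqrt{16352 + 2 \sqrt{17}}}$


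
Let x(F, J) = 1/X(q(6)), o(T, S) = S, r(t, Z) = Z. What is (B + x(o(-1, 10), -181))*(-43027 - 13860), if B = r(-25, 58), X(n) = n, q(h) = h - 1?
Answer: -16554117/5 ≈ -3.3108e+6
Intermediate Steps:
q(h) = -1 + h
x(F, J) = 1/5 (x(F, J) = 1/(-1 + 6) = 1/5)
B = 58
(B + x(o(-1, 10), -181))*(-43027 - 13860) = (58 + 1/5)*(-43027 - 13860) = (291/5)*(-56887) = -16554117/5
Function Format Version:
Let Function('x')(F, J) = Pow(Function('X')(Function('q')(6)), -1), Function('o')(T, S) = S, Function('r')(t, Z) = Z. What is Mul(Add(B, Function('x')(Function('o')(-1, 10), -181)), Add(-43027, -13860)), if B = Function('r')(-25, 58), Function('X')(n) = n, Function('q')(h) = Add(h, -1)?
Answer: Rational(-16554117, 5) ≈ -3.3108e+6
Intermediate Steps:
Function('q')(h) = Add(-1, h)
Function('x')(F, J) = Rational(1, 5) (Function('x')(F, J) = Pow(Add(-1, 6), -1) = Pow(5, -1) = Rational(1, 5))
B = 58
Mul(Add(B, Function('x')(Function('o')(-1, 10), -181)), Add(-43027, -13860)) = Mul(Add(58, Rational(1, 5)), Add(-43027, -13860)) = Mul(Rational(291, 5), -56887) = Rational(-16554117, 5)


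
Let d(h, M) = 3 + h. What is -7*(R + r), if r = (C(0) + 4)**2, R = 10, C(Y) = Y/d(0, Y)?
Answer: -182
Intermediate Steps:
C(Y) = Y/3 (C(Y) = Y/(3 + 0) = Y/3)
r = 16 (r = ((1/3)*0 + 4)**2 = (0 + 4)**2 = 4**2 = 16)
-7*(R + r) = -7*(10 + 16) = -7*26 = -182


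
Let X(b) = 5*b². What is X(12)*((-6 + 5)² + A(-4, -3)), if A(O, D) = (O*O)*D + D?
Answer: -36000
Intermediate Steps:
A(O, D) = D + D*O² (A(O, D) = O²*D + D = D*O² + D = D + D*O²)
X(12)*((-6 + 5)² + A(-4, -3)) = (5*12²)*((-6 + 5)² - 3*(1 + (-4)²)) = (5*144)*((-1)² - 3*(1 + 16)) = 720*(1 - 3*17) = 720*(1 - 51) = 720*(-50) = -36000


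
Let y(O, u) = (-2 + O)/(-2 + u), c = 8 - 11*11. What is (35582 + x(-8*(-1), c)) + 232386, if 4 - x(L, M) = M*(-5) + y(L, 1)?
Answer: 267413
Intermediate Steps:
c = -113 (c = 8 - 121 = -113)
y(O, u) = (-2 + O)/(-2 + u)
x(L, M) = 2 + L + 5*M (x(L, M) = 4 - (M*(-5) + (-2 + L)/(-2 + 1)) = 4 - (-5*M + (-2 + L)/(-1)) = 4 - (-5*M - (-2 + L)) = 4 - (-5*M + (2 - L)) = 4 - (2 - L - 5*M) = 4 + (-2 + L + 5*M) = 2 + L + 5*M)
(35582 + x(-8*(-1), c)) + 232386 = (35582 + (2 - 8*(-1) + 5*(-113))) + 232386 = (35582 + (2 + 8 - 565)) + 232386 = (35582 - 555) + 232386 = 35027 + 232386 = 267413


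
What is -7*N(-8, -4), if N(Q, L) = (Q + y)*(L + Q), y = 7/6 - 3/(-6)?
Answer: -532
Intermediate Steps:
y = 5/3 (y = 7*(1/6) - 3*(-1/6) = 7/6 + 1/2 = 5/3 ≈ 1.6667)
N(Q, L) = (5/3 + Q)*(L + Q) (N(Q, L) = (Q + 5/3)*(L + Q) = (5/3 + Q)*(L + Q))
-7*N(-8, -4) = -7*((-8)**2 + (5/3)*(-4) + (5/3)*(-8) - 4*(-8)) = -7*(64 - 20/3 - 40/3 + 32) = -7*76 = -532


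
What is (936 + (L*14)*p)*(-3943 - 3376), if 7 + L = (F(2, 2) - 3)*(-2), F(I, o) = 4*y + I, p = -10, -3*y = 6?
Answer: 4420676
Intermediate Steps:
y = -2 (y = -⅓*6 = -2)
F(I, o) = -8 + I (F(I, o) = 4*(-2) + I = -8 + I)
L = 11 (L = -7 + ((-8 + 2) - 3)*(-2) = -7 + (-6 - 3)*(-2) = -7 - 9*(-2) = -7 + 18 = 11)
(936 + (L*14)*p)*(-3943 - 3376) = (936 + (11*14)*(-10))*(-3943 - 3376) = (936 + 154*(-10))*(-7319) = (936 - 1540)*(-7319) = -604*(-7319) = 4420676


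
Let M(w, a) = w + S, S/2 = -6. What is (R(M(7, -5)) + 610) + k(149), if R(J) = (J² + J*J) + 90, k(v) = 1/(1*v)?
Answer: 111751/149 ≈ 750.01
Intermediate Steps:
S = -12 (S = 2*(-6) = -12)
M(w, a) = -12 + w (M(w, a) = w - 12 = -12 + w)
k(v) = 1/v
R(J) = 90 + 2*J² (R(J) = (J² + J²) + 90 = 2*J² + 90 = 90 + 2*J²)
(R(M(7, -5)) + 610) + k(149) = ((90 + 2*(-12 + 7)²) + 610) + 1/149 = ((90 + 2*(-5)²) + 610) + 1/149 = ((90 + 2*25) + 610) + 1/149 = ((90 + 50) + 610) + 1/149 = (140 + 610) + 1/149 = 750 + 1/149 = 111751/149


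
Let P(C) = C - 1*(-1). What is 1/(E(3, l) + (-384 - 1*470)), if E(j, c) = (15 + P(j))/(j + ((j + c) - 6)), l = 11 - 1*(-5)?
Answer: -16/13645 ≈ -0.0011726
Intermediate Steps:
P(C) = 1 + C (P(C) = C + 1 = 1 + C)
l = 16 (l = 11 + 5 = 16)
E(j, c) = (16 + j)/(-6 + c + 2*j) (E(j, c) = (15 + (1 + j))/(j + ((j + c) - 6)) = (16 + j)/(j + ((c + j) - 6)) = (16 + j)/(j + (-6 + c + j)) = (16 + j)/(-6 + c + 2*j))
1/(E(3, l) + (-384 - 1*470)) = 1/((16 + 3)/(-6 + 16 + 2*3) + (-384 - 1*470)) = 1/(19/(-6 + 16 + 6) + (-384 - 470)) = 1/(19/16 - 854) = 1/(-13645/16) = -16/13645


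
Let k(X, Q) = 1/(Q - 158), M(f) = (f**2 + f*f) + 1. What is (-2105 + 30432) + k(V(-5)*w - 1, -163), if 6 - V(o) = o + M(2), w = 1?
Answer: 9092966/321 ≈ 28327.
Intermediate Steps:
M(f) = 1 + 2*f**2 (M(f) = (f**2 + f**2) + 1 = 2*f**2 + 1 = 1 + 2*f**2)
V(o) = -3 - o (V(o) = 6 - (o + (1 + 2*2**2)) = 6 - (o + (1 + 2*4)) = 6 - (o + (1 + 8)) = 6 - (o + 9) = 6 - (9 + o) = 6 + (-9 - o) = -3 - o)
k(X, Q) = 1/(-158 + Q)
(-2105 + 30432) + k(V(-5)*w - 1, -163) = (-2105 + 30432) + 1/(-158 - 163) = 28327 + 1/(-321) = 28327 - 1/321 = 9092966/321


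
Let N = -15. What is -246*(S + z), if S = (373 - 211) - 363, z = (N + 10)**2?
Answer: 43296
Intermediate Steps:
z = 25 (z = (-15 + 10)**2 = (-5)**2 = 25)
S = -201 (S = 162 - 363 = -201)
-246*(S + z) = -246*(-201 + 25) = -246*(-176) = 43296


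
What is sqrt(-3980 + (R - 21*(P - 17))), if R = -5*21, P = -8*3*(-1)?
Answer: 46*I*sqrt(2) ≈ 65.054*I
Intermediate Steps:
P = 24 (P = -24*(-1) = 24)
R = -105
sqrt(-3980 + (R - 21*(P - 17))) = sqrt(-3980 + (-105 - 21*(24 - 17))) = sqrt(-3980 + (-105 - 21*7)) = sqrt(-3980 + (-105 - 1*147)) = sqrt(-3980 + (-105 - 147)) = sqrt(-3980 - 252) = sqrt(-4232) = 46*I*sqrt(2)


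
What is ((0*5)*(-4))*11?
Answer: 0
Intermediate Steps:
((0*5)*(-4))*11 = (0*(-4))*11 = 0*11 = 0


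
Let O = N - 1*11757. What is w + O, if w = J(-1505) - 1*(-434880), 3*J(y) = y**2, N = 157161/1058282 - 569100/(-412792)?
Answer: 96500202115140167/81909439377 ≈ 1.1781e+6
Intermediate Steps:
N = 41696443107/27303146459 (N = 157161*(1/1058282) - 569100*(-1/412792) = 157161/1058282 + 142275/103198 = 41696443107/27303146459 ≈ 1.5272)
J(y) = y**2/3
O = -320961396475356/27303146459 (O = 41696443107/27303146459 - 1*11757 = 41696443107/27303146459 - 11757 = -320961396475356/27303146459 ≈ -11755.)
w = 3569665/3 (w = (1/3)*(-1505)**2 - 1*(-434880) = (1/3)*2265025 + 434880 = 2265025/3 + 434880 = 3569665/3 ≈ 1.1899e+6)
w + O = 3569665/3 - 320961396475356/27303146459 = 96500202115140167/81909439377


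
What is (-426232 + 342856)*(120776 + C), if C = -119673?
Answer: -91963728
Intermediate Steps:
(-426232 + 342856)*(120776 + C) = (-426232 + 342856)*(120776 - 119673) = -83376*1103 = -91963728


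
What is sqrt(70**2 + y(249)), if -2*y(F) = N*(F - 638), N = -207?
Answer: I*sqrt(141446)/2 ≈ 188.05*I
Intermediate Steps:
y(F) = -66033 + 207*F/2 (y(F) = -(-207)*(F - 638)/2 = -(-207)*(-638 + F)/2 = -(132066 - 207*F)/2 = -66033 + 207*F/2)
sqrt(70**2 + y(249)) = sqrt(70**2 + (-66033 + (207/2)*249)) = sqrt(4900 + (-66033 + 51543/2)) = sqrt(4900 - 80523/2) = sqrt(-70723/2) = I*sqrt(141446)/2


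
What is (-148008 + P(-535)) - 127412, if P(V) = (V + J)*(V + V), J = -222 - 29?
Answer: 565600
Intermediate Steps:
J = -251
P(V) = 2*V*(-251 + V) (P(V) = (V - 251)*(V + V) = (-251 + V)*(2*V) = 2*V*(-251 + V))
(-148008 + P(-535)) - 127412 = (-148008 + 2*(-535)*(-251 - 535)) - 127412 = (-148008 + 2*(-535)*(-786)) - 127412 = (-148008 + 841020) - 127412 = 693012 - 127412 = 565600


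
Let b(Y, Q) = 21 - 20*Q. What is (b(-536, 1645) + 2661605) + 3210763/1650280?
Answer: 4338137154043/1650280 ≈ 2.6287e+6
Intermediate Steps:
(b(-536, 1645) + 2661605) + 3210763/1650280 = ((21 - 20*1645) + 2661605) + 3210763/1650280 = ((21 - 32900) + 2661605) + 3210763*(1/1650280) = (-32879 + 2661605) + 3210763/1650280 = 2628726 + 3210763/1650280 = 4338137154043/1650280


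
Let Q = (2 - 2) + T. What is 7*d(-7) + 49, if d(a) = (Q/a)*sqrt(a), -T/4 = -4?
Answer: 49 - 16*I*sqrt(7) ≈ 49.0 - 42.332*I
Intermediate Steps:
T = 16 (T = -4*(-4) = 16)
Q = 16 (Q = (2 - 2) + 16 = 0 + 16 = 16)
d(a) = 16/sqrt(a) (d(a) = (16/a)*sqrt(a) = 16/sqrt(a))
7*d(-7) + 49 = 7*(16/sqrt(-7)) + 49 = 7*(16*(-I*sqrt(7)/7)) + 49 = 7*(-16*I*sqrt(7)/7) + 49 = -16*I*sqrt(7) + 49 = 49 - 16*I*sqrt(7)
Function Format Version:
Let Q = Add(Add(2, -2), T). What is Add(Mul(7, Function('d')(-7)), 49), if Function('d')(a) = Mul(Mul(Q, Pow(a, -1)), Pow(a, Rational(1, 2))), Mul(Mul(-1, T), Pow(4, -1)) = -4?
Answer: Add(49, Mul(-16, I, Pow(7, Rational(1, 2)))) ≈ Add(49.000, Mul(-42.332, I))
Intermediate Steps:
T = 16 (T = Mul(-4, -4) = 16)
Q = 16 (Q = Add(Add(2, -2), 16) = Add(0, 16) = 16)
Function('d')(a) = Mul(16, Pow(a, Rational(-1, 2))) (Function('d')(a) = Mul(Mul(16, Pow(a, -1)), Pow(a, Rational(1, 2))) = Mul(16, Pow(a, Rational(-1, 2))))
Add(Mul(7, Function('d')(-7)), 49) = Add(Mul(7, Mul(16, Pow(-7, Rational(-1, 2)))), 49) = Add(Mul(7, Mul(16, Mul(Rational(-1, 7), I, Pow(7, Rational(1, 2))))), 49) = Add(Mul(7, Mul(Rational(-16, 7), I, Pow(7, Rational(1, 2)))), 49) = Add(Mul(-16, I, Pow(7, Rational(1, 2))), 49) = Add(49, Mul(-16, I, Pow(7, Rational(1, 2))))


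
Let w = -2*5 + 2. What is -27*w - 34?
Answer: 182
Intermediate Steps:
w = -8 (w = -10 + 2 = -8)
-27*w - 34 = -27*(-8) - 34 = 216 - 34 = 182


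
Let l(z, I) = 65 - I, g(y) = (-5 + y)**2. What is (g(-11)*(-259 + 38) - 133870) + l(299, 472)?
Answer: -190853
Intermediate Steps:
(g(-11)*(-259 + 38) - 133870) + l(299, 472) = ((-5 - 11)**2*(-259 + 38) - 133870) + (65 - 1*472) = ((-16)**2*(-221) - 133870) + (65 - 472) = (256*(-221) - 133870) - 407 = (-56576 - 133870) - 407 = -190446 - 407 = -190853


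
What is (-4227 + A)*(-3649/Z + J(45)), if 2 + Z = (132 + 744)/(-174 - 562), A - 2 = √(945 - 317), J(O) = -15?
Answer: -2799531475/587 + 1325222*√157/587 ≈ -4.7409e+6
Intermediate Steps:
A = 2 + 2*√157 (A = 2 + √(945 - 317) = 2 + √628 = 2 + 2*√157 ≈ 27.060)
Z = -587/184 (Z = -2 + (132 + 744)/(-174 - 562) = -2 + 876/(-736) = -2 + 876*(-1/736) = -2 - 219/184 = -587/184 ≈ -3.1902)
(-4227 + A)*(-3649/Z + J(45)) = (-4227 + (2 + 2*√157))*(-3649/(-587/184) - 15) = (-4225 + 2*√157)*(-3649*(-184/587) - 15) = (-4225 + 2*√157)*(671416/587 - 15) = (-4225 + 2*√157)*(662611/587) = -2799531475/587 + 1325222*√157/587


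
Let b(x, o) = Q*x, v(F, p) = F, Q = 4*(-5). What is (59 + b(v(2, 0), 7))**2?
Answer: 361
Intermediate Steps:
Q = -20
b(x, o) = -20*x
(59 + b(v(2, 0), 7))**2 = (59 - 20*2)**2 = (59 - 40)**2 = 19**2 = 361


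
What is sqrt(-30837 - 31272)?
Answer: 3*I*sqrt(6901) ≈ 249.22*I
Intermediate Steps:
sqrt(-30837 - 31272) = sqrt(-62109) = 3*I*sqrt(6901)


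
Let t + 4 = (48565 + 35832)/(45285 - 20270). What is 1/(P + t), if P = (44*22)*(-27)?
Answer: -25015/653807703 ≈ -3.8260e-5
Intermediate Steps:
P = -26136 (P = 968*(-27) = -26136)
t = -15663/25015 (t = -4 + (48565 + 35832)/(45285 - 20270) = -4 + 84397/25015 = -15663/25015 ≈ -0.62614)
1/(P + t) = 1/(-26136 - 15663/25015) = 1/(-653807703/25015) = -25015/653807703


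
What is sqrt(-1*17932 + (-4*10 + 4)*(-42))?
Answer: 2*I*sqrt(4105) ≈ 128.14*I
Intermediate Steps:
sqrt(-1*17932 + (-4*10 + 4)*(-42)) = sqrt(-17932 + (-40 + 4)*(-42)) = sqrt(-17932 - 36*(-42)) = sqrt(-17932 + 1512) = sqrt(-16420) = 2*I*sqrt(4105)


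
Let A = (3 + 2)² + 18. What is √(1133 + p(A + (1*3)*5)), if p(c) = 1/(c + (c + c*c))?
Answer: √3430271670/1740 ≈ 33.660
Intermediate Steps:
A = 43 (A = 5² + 18 = 25 + 18 = 43)
p(c) = 1/(c² + 2*c) (p(c) = 1/(c + (c + c²)) = 1/(c² + 2*c))
√(1133 + p(A + (1*3)*5)) = √(1133 + 1/((43 + (1*3)*5)*(2 + (43 + (1*3)*5)))) = √(1133 + 1/((43 + 3*5)*(2 + (43 + 3*5)))) = √(1133 + 1/((43 + 15)*(2 + (43 + 15)))) = √(1133 + 1/(58*(2 + 58))) = √(1133 + (1/58)/60) = √(1133 + (1/58)*(1/60)) = √(1133 + 1/3480) = √(3942841/3480) = √3430271670/1740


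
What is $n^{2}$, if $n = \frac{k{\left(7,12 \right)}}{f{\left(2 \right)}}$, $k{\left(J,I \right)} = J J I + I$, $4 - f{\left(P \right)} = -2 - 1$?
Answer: $\frac{360000}{49} \approx 7346.9$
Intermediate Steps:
$f{\left(P \right)} = 7$ ($f{\left(P \right)} = 4 - \left(-2 - 1\right) = 4 - -3 = 4 + 3 = 7$)
$k{\left(J,I \right)} = I + I J^{2}$ ($k{\left(J,I \right)} = J^{2} I + I = I J^{2} + I = I + I J^{2}$)
$n = \frac{600}{7}$ ($n = \frac{12 \left(1 + 7^{2}\right)}{7} = 12 \left(1 + 49\right) \frac{1}{7} = 12 \cdot 50 \cdot \frac{1}{7} = 600 \cdot \frac{1}{7} = \frac{600}{7} \approx 85.714$)
$n^{2} = \left(\frac{600}{7}\right)^{2} = \frac{360000}{49}$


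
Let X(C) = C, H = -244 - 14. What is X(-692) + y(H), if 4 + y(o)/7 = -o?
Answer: 1086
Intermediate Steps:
H = -258
y(o) = -28 - 7*o (y(o) = -28 + 7*(-o) = -28 - 7*o)
X(-692) + y(H) = -692 + (-28 - 7*(-258)) = -692 + (-28 + 1806) = -692 + 1778 = 1086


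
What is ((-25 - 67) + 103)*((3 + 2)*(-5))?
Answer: -275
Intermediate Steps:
((-25 - 67) + 103)*((3 + 2)*(-5)) = (-92 + 103)*(5*(-5)) = 11*(-25) = -275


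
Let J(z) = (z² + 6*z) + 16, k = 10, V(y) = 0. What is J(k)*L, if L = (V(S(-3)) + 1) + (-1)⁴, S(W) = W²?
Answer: 352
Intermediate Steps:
J(z) = 16 + z² + 6*z
L = 2 (L = (0 + 1) + (-1)⁴ = 1 + 1 = 2)
J(k)*L = (16 + 10² + 6*10)*2 = (16 + 100 + 60)*2 = 176*2 = 352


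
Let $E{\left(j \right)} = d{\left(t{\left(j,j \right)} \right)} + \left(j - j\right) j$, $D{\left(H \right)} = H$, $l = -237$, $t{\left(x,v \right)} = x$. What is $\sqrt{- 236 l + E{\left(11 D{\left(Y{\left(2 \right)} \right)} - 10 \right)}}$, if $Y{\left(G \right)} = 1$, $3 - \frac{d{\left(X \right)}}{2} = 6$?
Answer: $3 \sqrt{6214} \approx 236.49$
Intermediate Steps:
$d{\left(X \right)} = -6$ ($d{\left(X \right)} = 6 - 12 = -6$)
$E{\left(j \right)} = -6$ ($E{\left(j \right)} = -6 + \left(j - j\right) j = -6 + 0 j = -6 + 0 = -6$)
$\sqrt{- 236 l + E{\left(11 D{\left(Y{\left(2 \right)} \right)} - 10 \right)}} = \sqrt{\left(-236\right) \left(-237\right) - 6} = \sqrt{55932 - 6} = \sqrt{55926} = 3 \sqrt{6214}$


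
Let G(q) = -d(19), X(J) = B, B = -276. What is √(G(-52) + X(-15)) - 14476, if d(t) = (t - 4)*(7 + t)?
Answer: -14476 + 3*I*√74 ≈ -14476.0 + 25.807*I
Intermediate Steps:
d(t) = (-4 + t)*(7 + t)
X(J) = -276
G(q) = -390 (G(q) = -(-28 + 19² + 3*19) = -(-28 + 361 + 57) = -1*390 = -390)
√(G(-52) + X(-15)) - 14476 = √(-390 - 276) - 14476 = √(-666) - 14476 = 3*I*√74 - 14476 = -14476 + 3*I*√74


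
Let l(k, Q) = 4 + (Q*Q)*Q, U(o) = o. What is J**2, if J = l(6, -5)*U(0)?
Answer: 0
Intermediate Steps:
l(k, Q) = 4 + Q**3 (l(k, Q) = 4 + Q**2*Q = 4 + Q**3)
J = 0 (J = (4 + (-5)**3)*0 = (4 - 125)*0 = -121*0 = 0)
J**2 = 0**2 = 0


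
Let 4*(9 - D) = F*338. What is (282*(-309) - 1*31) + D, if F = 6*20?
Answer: -97300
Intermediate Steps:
F = 120
D = -10131 (D = 9 - 30*338 = 9 - ¼*40560 = 9 - 10140 = -10131)
(282*(-309) - 1*31) + D = (282*(-309) - 1*31) - 10131 = (-87138 - 31) - 10131 = -87169 - 10131 = -97300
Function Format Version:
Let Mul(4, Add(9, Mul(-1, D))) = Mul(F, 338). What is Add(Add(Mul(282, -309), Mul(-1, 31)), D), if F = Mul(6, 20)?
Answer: -97300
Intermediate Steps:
F = 120
D = -10131 (D = Add(9, Mul(Rational(-1, 4), Mul(120, 338))) = Add(9, Mul(Rational(-1, 4), 40560)) = Add(9, -10140) = -10131)
Add(Add(Mul(282, -309), Mul(-1, 31)), D) = Add(Add(Mul(282, -309), Mul(-1, 31)), -10131) = Add(Add(-87138, -31), -10131) = Add(-87169, -10131) = -97300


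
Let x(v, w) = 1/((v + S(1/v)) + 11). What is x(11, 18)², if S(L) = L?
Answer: 121/59049 ≈ 0.0020491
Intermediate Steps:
x(v, w) = 1/(11 + v + 1/v) (x(v, w) = 1/((v + 1/v) + 11) = 1/(11 + v + 1/v))
x(11, 18)² = (11/(1 + 11*(11 + 11)))² = (11/(1 + 11*22))² = (11/(1 + 242))² = (11/243)² = 121/59049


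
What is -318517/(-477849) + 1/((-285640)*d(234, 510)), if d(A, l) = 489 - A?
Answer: 2577800496839/3867295670200 ≈ 0.66656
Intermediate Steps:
-318517/(-477849) + 1/((-285640)*d(234, 510)) = -318517/(-477849) + 1/((-285640)*(489 - 1*234)) = -318517*(-1/477849) - 1/(285640*(489 - 234)) = 318517/477849 - 1/285640/255 = 318517/477849 - 1/285640*1/255 = 318517/477849 - 1/72838200 = 2577800496839/3867295670200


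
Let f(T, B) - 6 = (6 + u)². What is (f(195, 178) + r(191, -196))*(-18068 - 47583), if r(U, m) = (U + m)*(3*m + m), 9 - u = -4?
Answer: -281445837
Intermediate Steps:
u = 13 (u = 9 - 1*(-4) = 9 + 4 = 13)
f(T, B) = 367 (f(T, B) = 6 + (6 + 13)² = 6 + 19² = 6 + 361 = 367)
r(U, m) = 4*m*(U + m) (r(U, m) = (U + m)*(4*m) = 4*m*(U + m))
(f(195, 178) + r(191, -196))*(-18068 - 47583) = (367 + 4*(-196)*(191 - 196))*(-18068 - 47583) = (367 + 4*(-196)*(-5))*(-65651) = (367 + 3920)*(-65651) = 4287*(-65651) = -281445837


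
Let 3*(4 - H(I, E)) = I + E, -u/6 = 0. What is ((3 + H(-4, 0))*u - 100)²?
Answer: 10000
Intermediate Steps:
u = 0 (u = -6*0 = 0)
H(I, E) = 4 - E/3 - I/3 (H(I, E) = 4 - (I + E)/3 = 4 - (E + I)/3 = 4 + (-E/3 - I/3) = 4 - E/3 - I/3)
((3 + H(-4, 0))*u - 100)² = ((3 + (4 - ⅓*0 - ⅓*(-4)))*0 - 100)² = ((3 + (4 + 0 + 4/3))*0 - 100)² = ((3 + 16/3)*0 - 100)² = ((25/3)*0 - 100)² = (0 - 100)² = (-100)² = 10000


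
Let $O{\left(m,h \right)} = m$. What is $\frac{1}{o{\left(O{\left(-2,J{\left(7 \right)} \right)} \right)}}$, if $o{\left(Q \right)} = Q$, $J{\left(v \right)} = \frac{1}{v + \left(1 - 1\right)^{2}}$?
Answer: $- \frac{1}{2} \approx -0.5$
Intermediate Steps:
$J{\left(v \right)} = \frac{1}{v}$ ($J{\left(v \right)} = \frac{1}{v + 0^{2}} = \frac{1}{v + 0} = \frac{1}{v}$)
$\frac{1}{o{\left(O{\left(-2,J{\left(7 \right)} \right)} \right)}} = \frac{1}{-2} = - \frac{1}{2}$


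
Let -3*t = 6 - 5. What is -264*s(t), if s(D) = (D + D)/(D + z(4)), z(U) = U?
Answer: 48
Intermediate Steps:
t = -⅓ (t = -(6 - 5)/3 = -⅓*1 = -⅓ ≈ -0.33333)
s(D) = 2*D/(4 + D) (s(D) = (D + D)/(D + 4) = (2*D)/(4 + D) = 2*D/(4 + D))
-264*s(t) = -528*(-1)/(3*(4 - ⅓)) = -528*(-1)/(3*11/3) = -528*(-1)*3/(3*11) = -264*(-2/11) = 48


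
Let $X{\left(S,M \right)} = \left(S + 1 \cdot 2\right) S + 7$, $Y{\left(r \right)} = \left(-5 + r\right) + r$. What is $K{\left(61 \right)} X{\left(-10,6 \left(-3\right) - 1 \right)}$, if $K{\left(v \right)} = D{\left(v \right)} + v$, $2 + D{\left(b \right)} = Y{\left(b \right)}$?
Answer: $15312$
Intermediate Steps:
$Y{\left(r \right)} = -5 + 2 r$
$D{\left(b \right)} = -7 + 2 b$ ($D{\left(b \right)} = -2 + \left(-5 + 2 b\right) = -7 + 2 b$)
$K{\left(v \right)} = -7 + 3 v$ ($K{\left(v \right)} = \left(-7 + 2 v\right) + v = -7 + 3 v$)
$X{\left(S,M \right)} = 7 + S \left(2 + S\right)$ ($X{\left(S,M \right)} = \left(S + 2\right) S + 7 = \left(2 + S\right) S + 7 = S \left(2 + S\right) + 7 = 7 + S \left(2 + S\right)$)
$K{\left(61 \right)} X{\left(-10,6 \left(-3\right) - 1 \right)} = \left(-7 + 3 \cdot 61\right) \left(7 + \left(-10\right)^{2} + 2 \left(-10\right)\right) = \left(-7 + 183\right) \left(7 + 100 - 20\right) = 176 \cdot 87 = 15312$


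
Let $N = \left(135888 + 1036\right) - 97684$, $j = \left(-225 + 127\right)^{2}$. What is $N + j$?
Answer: $48844$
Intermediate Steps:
$j = 9604$ ($j = \left(-98\right)^{2} = 9604$)
$N = 39240$ ($N = 136924 - 97684 = 39240$)
$N + j = 39240 + 9604 = 48844$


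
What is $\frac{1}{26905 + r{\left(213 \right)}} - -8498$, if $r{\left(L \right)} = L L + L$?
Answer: $\frac{615994527}{72487} \approx 8498.0$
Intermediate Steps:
$r{\left(L \right)} = L + L^{2}$ ($r{\left(L \right)} = L^{2} + L = L + L^{2}$)
$\frac{1}{26905 + r{\left(213 \right)}} - -8498 = \frac{1}{26905 + 213 \left(1 + 213\right)} - -8498 = \frac{1}{26905 + 213 \cdot 214} + 8498 = \frac{1}{26905 + 45582} + 8498 = \frac{1}{72487} + 8498 = \frac{615994527}{72487}$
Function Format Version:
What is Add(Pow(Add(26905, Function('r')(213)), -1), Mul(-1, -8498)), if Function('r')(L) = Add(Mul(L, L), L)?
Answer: Rational(615994527, 72487) ≈ 8498.0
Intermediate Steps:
Function('r')(L) = Add(L, Pow(L, 2)) (Function('r')(L) = Add(Pow(L, 2), L) = Add(L, Pow(L, 2)))
Add(Pow(Add(26905, Function('r')(213)), -1), Mul(-1, -8498)) = Add(Pow(Add(26905, Mul(213, Add(1, 213))), -1), Mul(-1, -8498)) = Add(Pow(Add(26905, Mul(213, 214)), -1), 8498) = Add(Pow(Add(26905, 45582), -1), 8498) = Add(Pow(72487, -1), 8498) = Add(Rational(1, 72487), 8498) = Rational(615994527, 72487)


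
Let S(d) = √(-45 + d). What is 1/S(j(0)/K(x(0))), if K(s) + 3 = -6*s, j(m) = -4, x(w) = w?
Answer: -I*√393/131 ≈ -0.15133*I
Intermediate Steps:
K(s) = -3 - 6*s
1/S(j(0)/K(x(0))) = 1/(√(-45 - 4/(-3 - 6*0))) = 1/(√(-45 - 4/(-3 + 0))) = 1/(√(-45 - 4/(-3))) = 1/(√(-45 - 4*(-⅓))) = 1/(√(-45 + 4/3)) = 1/(√(-131/3)) = 1/(I*√393/3) = -I*√393/131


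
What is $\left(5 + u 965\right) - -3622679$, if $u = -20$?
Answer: $3603384$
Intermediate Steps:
$\left(5 + u 965\right) - -3622679 = \left(5 - 19300\right) - -3622679 = \left(5 - 19300\right) + 3622679 = -19295 + 3622679 = 3603384$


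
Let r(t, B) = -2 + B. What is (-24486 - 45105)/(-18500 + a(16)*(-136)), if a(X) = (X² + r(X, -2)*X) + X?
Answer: 23197/15596 ≈ 1.4874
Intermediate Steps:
a(X) = X² - 3*X (a(X) = (X² + (-2 - 2)*X) + X = (X² - 4*X) + X = X² - 3*X)
(-24486 - 45105)/(-18500 + a(16)*(-136)) = (-24486 - 45105)/(-18500 + (16*(-3 + 16))*(-136)) = -69591/(-18500 + (16*13)*(-136)) = -69591/(-18500 + 208*(-136)) = -69591/(-18500 - 28288) = -69591/(-46788) = -69591*(-1/46788) = 23197/15596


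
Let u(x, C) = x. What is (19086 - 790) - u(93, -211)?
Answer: 18203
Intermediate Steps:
(19086 - 790) - u(93, -211) = (19086 - 790) - 1*93 = 18296 - 93 = 18203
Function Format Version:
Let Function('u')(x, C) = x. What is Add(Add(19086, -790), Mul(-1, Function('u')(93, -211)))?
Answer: 18203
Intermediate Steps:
Add(Add(19086, -790), Mul(-1, Function('u')(93, -211))) = Add(Add(19086, -790), Mul(-1, 93)) = Add(18296, -93) = 18203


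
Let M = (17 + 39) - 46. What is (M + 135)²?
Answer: 21025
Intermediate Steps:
M = 10 (M = 56 - 46 = 10)
(M + 135)² = (10 + 135)² = 145² = 21025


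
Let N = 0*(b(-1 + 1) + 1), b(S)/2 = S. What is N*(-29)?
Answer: 0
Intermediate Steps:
b(S) = 2*S
N = 0 (N = 0*(2*(-1 + 1) + 1) = 0*(2*0 + 1) = 0*(0 + 1) = 0*1 = 0)
N*(-29) = 0*(-29) = 0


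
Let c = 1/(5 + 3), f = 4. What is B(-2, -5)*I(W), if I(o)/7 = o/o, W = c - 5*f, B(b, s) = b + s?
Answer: -49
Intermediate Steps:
c = 1/8 ≈ 0.12500
W = -159/8 (W = 1/8 - 5*4 = 1/8 - 20 = -159/8 ≈ -19.875)
I(o) = 7 (I(o) = 7*(o/o) = 7*1 = 7)
B(-2, -5)*I(W) = (-2 - 5)*7 = -7*7 = -49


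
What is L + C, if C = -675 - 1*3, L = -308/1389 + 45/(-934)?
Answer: -879937205/1297326 ≈ -678.27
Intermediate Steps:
L = -350177/1297326 (L = -308*1/1389 + 45*(-1/934) = -308/1389 - 45/934 = -350177/1297326 ≈ -0.26992)
C = -678 (C = -675 - 3 = -678)
L + C = -350177/1297326 - 678 = -879937205/1297326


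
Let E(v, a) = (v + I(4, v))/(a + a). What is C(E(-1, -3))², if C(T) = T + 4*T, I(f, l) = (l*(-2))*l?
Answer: 25/4 ≈ 6.2500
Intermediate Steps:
I(f, l) = -2*l² (I(f, l) = (-2*l)*l = -2*l²)
E(v, a) = (v - 2*v²)/(2*a) (E(v, a) = (v - 2*v²)/(a + a) = (v - 2*v²)/((2*a)) = (v - 2*v²)*(1/(2*a)) = (v - 2*v²)/(2*a))
C(T) = 5*T
C(E(-1, -3))² = (5*((½)*(-1)*(1 - 2*(-1))/(-3)))² = (5*((½)*(-1)*(-⅓)*(1 + 2)))² = (5*((½)*(-1)*(-⅓)*3))² = (5*(½))² = (5/2)² = 25/4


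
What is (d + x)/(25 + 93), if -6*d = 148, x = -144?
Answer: -253/177 ≈ -1.4294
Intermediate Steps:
d = -74/3 (d = -⅙*148 = -74/3 ≈ -24.667)
(d + x)/(25 + 93) = (-74/3 - 144)/(25 + 93) = -506/3/118 = -506/3*1/118 = -253/177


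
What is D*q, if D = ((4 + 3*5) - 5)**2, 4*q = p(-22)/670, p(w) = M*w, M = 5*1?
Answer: -539/67 ≈ -8.0448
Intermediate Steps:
M = 5
p(w) = 5*w
q = -11/268 (q = ((5*(-22))/670)/4 = (-110*1/670)/4 = (1/4)*(-11/67) = -11/268 ≈ -0.041045)
D = 196 (D = ((4 + 15) - 5)**2 = (19 - 5)**2 = 14**2 = 196)
D*q = 196*(-11/268) = -539/67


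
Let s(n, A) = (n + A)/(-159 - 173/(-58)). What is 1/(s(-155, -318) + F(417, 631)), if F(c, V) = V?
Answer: 9049/5737353 ≈ 0.0015772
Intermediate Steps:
s(n, A) = -58*A/9049 - 58*n/9049 (s(n, A) = (A + n)/(-159 - 173*(-1/58)) = (A + n)/(-159 + 173/58) = (A + n)/(-9049/58) = (A + n)*(-58/9049) = -58*A/9049 - 58*n/9049)
1/(s(-155, -318) + F(417, 631)) = 1/((-58/9049*(-318) - 58/9049*(-155)) + 631) = 1/((18444/9049 + 8990/9049) + 631) = 1/(27434/9049 + 631) = 1/(5737353/9049) = 9049/5737353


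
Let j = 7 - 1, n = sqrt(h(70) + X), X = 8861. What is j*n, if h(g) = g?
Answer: 6*sqrt(8931) ≈ 567.02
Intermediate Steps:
n = sqrt(8931) (n = sqrt(70 + 8861) = sqrt(8931) ≈ 94.504)
j = 6
j*n = 6*sqrt(8931)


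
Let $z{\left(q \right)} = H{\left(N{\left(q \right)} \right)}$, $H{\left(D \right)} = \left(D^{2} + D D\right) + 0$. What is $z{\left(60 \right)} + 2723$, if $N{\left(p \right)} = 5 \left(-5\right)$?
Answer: $3973$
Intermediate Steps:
$N{\left(p \right)} = -25$
$H{\left(D \right)} = 2 D^{2}$ ($H{\left(D \right)} = \left(D^{2} + D^{2}\right) + 0 = 2 D^{2} + 0 = 2 D^{2}$)
$z{\left(q \right)} = 1250$ ($z{\left(q \right)} = 2 \left(-25\right)^{2} = 2 \cdot 625 = 1250$)
$z{\left(60 \right)} + 2723 = 1250 + 2723 = 3973$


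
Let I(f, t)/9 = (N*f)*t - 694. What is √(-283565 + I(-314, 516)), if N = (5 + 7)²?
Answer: I*√210272915 ≈ 14501.0*I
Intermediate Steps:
N = 144 (N = 12² = 144)
I(f, t) = -6246 + 1296*f*t (I(f, t) = 9*((144*f)*t - 694) = 9*(144*f*t - 694) = 9*(-694 + 144*f*t) = -6246 + 1296*f*t)
√(-283565 + I(-314, 516)) = √(-283565 + (-6246 + 1296*(-314)*516)) = √(-283565 + (-6246 - 209983104)) = √(-283565 - 209989350) = √(-210272915) = I*√210272915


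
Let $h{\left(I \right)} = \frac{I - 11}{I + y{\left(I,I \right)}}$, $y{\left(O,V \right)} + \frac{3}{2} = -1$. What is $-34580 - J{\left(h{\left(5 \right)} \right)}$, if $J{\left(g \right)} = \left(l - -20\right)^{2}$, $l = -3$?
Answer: $-34869$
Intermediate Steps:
$y{\left(O,V \right)} = - \frac{5}{2}$ ($y{\left(O,V \right)} = - \frac{3}{2} - 1 = - \frac{5}{2}$)
$h{\left(I \right)} = \frac{-11 + I}{- \frac{5}{2} + I}$ ($h{\left(I \right)} = \frac{I - 11}{I - \frac{5}{2}} = \frac{-11 + I}{- \frac{5}{2} + I}$)
$J{\left(g \right)} = 289$ ($J{\left(g \right)} = \left(-3 - -20\right)^{2} = \left(-3 + 20\right)^{2} = 17^{2} = 289$)
$-34580 - J{\left(h{\left(5 \right)} \right)} = -34580 - 289 = -34869$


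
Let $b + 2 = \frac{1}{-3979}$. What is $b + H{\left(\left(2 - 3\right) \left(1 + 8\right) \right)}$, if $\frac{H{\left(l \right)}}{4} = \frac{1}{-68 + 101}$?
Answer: $- \frac{246731}{131307} \approx -1.879$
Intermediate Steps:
$b = - \frac{7959}{3979}$ ($b = -2 + \frac{1}{-3979} = -2 - \frac{1}{3979} = - \frac{7959}{3979} \approx -2.0003$)
$H{\left(l \right)} = \frac{4}{33}$ ($H{\left(l \right)} = \frac{4}{-68 + 101} = \frac{4}{33}$)
$b + H{\left(\left(2 - 3\right) \left(1 + 8\right) \right)} = - \frac{7959}{3979} + \frac{4}{33} = - \frac{246731}{131307}$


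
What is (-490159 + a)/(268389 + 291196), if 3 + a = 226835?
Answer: -263327/559585 ≈ -0.47058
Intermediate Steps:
a = 226832 (a = -3 + 226835 = 226832)
(-490159 + a)/(268389 + 291196) = (-490159 + 226832)/(268389 + 291196) = -263327/559585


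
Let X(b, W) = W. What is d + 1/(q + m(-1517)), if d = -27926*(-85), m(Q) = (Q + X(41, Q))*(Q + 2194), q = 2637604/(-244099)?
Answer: 1190145857864677961/501386377386 ≈ 2.3737e+6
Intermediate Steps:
q = -2637604/244099 (q = 2637604*(-1/244099) = -2637604/244099 ≈ -10.805)
m(Q) = 2*Q*(2194 + Q) (m(Q) = (Q + Q)*(Q + 2194) = (2*Q)*(2194 + Q) = 2*Q*(2194 + Q))
d = 2373710
d + 1/(q + m(-1517)) = 2373710 + 1/(-2637604/244099 + 2*(-1517)*(2194 - 1517)) = 2373710 + 1/(-2637604/244099 + 2*(-1517)*677) = 2373710 + 1/(-2637604/244099 - 2054018) = 2373710 + 1/(-501386377386/244099) = 2373710 - 244099/501386377386 = 1190145857864677961/501386377386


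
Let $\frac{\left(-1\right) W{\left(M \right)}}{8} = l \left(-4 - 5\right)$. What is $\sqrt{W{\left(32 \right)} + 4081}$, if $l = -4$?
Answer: $\sqrt{3793} \approx 61.587$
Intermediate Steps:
$W{\left(M \right)} = -288$ ($W{\left(M \right)} = - 8 \left(- 4 \left(-4 - 5\right)\right) = - 8 \left(\left(-4\right) \left(-9\right)\right) = \left(-8\right) 36 = -288$)
$\sqrt{W{\left(32 \right)} + 4081} = \sqrt{-288 + 4081} = \sqrt{3793}$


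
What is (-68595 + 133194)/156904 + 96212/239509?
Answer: 30568089539/37579920136 ≈ 0.81342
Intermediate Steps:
(-68595 + 133194)/156904 + 96212/239509 = 64599*(1/156904) + 96212*(1/239509) = 64599/156904 + 96212/239509 = 30568089539/37579920136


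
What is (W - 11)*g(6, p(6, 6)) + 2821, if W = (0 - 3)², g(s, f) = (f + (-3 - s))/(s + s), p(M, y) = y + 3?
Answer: 2821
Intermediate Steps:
p(M, y) = 3 + y
g(s, f) = (-3 + f - s)/(2*s) (g(s, f) = (-3 + f - s)/((2*s)) = (-3 + f - s)*(1/(2*s)) = (-3 + f - s)/(2*s))
W = 9 (W = (-3)² = 9)
(W - 11)*g(6, p(6, 6)) + 2821 = (9 - 11)*((½)*(-3 + (3 + 6) - 1*6)/6) + 2821 = -(-3 + 9 - 6)/6 + 2821 = -0/6 + 2821 = -2*0 + 2821 = 0 + 2821 = 2821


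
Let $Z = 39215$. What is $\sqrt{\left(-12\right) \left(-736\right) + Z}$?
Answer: $\sqrt{48047} \approx 219.2$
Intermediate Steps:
$\sqrt{\left(-12\right) \left(-736\right) + Z} = \sqrt{\left(-12\right) \left(-736\right) + 39215} = \sqrt{8832 + 39215} = \sqrt{48047}$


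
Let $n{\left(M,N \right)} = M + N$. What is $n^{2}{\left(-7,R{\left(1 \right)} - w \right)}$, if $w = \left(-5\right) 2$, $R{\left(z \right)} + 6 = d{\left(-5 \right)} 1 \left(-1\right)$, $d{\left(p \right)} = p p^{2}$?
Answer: $14884$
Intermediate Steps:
$d{\left(p \right)} = p^{3}$
$R{\left(z \right)} = 119$ ($R{\left(z \right)} = -6 + \left(-5\right)^{3} \cdot 1 \left(-1\right) = -6 + \left(-125\right) 1 \left(-1\right) = -6 - -125 = -6 + 125 = 119$)
$w = -10$
$n^{2}{\left(-7,R{\left(1 \right)} - w \right)} = \left(-7 + \left(119 - -10\right)\right)^{2} = \left(-7 + \left(119 + 10\right)\right)^{2} = \left(-7 + 129\right)^{2} = 122^{2} = 14884$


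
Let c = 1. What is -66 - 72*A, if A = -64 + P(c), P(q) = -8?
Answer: 5118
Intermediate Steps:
A = -72 (A = -64 - 8 = -72)
-66 - 72*A = -66 - 72*(-72) = -66 + 5184 = 5118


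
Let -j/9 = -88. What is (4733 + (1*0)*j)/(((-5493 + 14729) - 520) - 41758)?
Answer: -4733/33042 ≈ -0.14324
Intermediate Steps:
j = 792 (j = -9*(-88) = 792)
(4733 + (1*0)*j)/(((-5493 + 14729) - 520) - 41758) = (4733 + (1*0)*792)/(((-5493 + 14729) - 520) - 41758) = (4733 + 0*792)/((9236 - 520) - 41758) = (4733 + 0)/(8716 - 41758) = 4733/(-33042) = 4733*(-1/33042) = -4733/33042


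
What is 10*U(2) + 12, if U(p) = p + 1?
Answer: 42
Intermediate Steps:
U(p) = 1 + p
10*U(2) + 12 = 10*(1 + 2) + 12 = 10*3 + 12 = 30 + 12 = 42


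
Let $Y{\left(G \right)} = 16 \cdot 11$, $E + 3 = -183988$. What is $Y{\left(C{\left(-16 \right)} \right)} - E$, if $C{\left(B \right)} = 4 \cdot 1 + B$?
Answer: $184167$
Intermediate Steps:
$E = -183991$ ($E = -3 - 183988 = -183991$)
$C{\left(B \right)} = 4 + B$
$Y{\left(G \right)} = 176$
$Y{\left(C{\left(-16 \right)} \right)} - E = 176 - -183991 = 176 + 183991 = 184167$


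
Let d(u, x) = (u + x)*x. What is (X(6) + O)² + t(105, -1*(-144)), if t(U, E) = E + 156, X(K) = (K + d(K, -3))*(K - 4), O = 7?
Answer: 301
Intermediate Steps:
d(u, x) = x*(u + x)
X(K) = (-4 + K)*(9 - 2*K) (X(K) = (K - 3*(K - 3))*(K - 4) = (K - 3*(-3 + K))*(-4 + K) = (K + (9 - 3*K))*(-4 + K) = (9 - 2*K)*(-4 + K) = (-4 + K)*(9 - 2*K))
t(U, E) = 156 + E
(X(6) + O)² + t(105, -1*(-144)) = ((-36 - 2*6² + 17*6) + 7)² + (156 - 1*(-144)) = ((-36 - 2*36 + 102) + 7)² + (156 + 144) = ((-36 - 72 + 102) + 7)² + 300 = (-6 + 7)² + 300 = 1² + 300 = 1 + 300 = 301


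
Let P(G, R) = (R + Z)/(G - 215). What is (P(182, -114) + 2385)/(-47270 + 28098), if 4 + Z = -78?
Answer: -78901/632676 ≈ -0.12471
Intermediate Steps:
Z = -82 (Z = -4 - 78 = -82)
P(G, R) = (-82 + R)/(-215 + G) (P(G, R) = (R - 82)/(G - 215) = (-82 + R)/(-215 + G))
(P(182, -114) + 2385)/(-47270 + 28098) = ((-82 - 114)/(-215 + 182) + 2385)/(-47270 + 28098) = (-196/(-33) + 2385)/(-19172) = (-1/33*(-196) + 2385)*(-1/19172) = (196/33 + 2385)*(-1/19172) = (78901/33)*(-1/19172) = -78901/632676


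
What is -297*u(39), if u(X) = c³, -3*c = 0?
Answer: 0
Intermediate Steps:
c = 0 (c = -⅓*0 = 0)
u(X) = 0 (u(X) = 0³ = 0)
-297*u(39) = -297*0 = 0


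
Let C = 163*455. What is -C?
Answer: -74165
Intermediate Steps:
C = 74165
-C = -1*74165 = -74165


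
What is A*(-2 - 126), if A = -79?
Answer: 10112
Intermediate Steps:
A*(-2 - 126) = -79*(-2 - 126) = -79*(-128) = 10112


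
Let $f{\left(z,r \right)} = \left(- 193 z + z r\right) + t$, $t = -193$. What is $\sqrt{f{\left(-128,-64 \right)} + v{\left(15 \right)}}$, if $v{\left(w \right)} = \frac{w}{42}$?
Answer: $\frac{\sqrt{6409858}}{14} \approx 180.84$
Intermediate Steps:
$f{\left(z,r \right)} = -193 - 193 z + r z$ ($f{\left(z,r \right)} = \left(- 193 z + z r\right) - 193 = \left(- 193 z + r z\right) - 193 = -193 - 193 z + r z$)
$v{\left(w \right)} = \frac{w}{42}$ ($v{\left(w \right)} = w \frac{1}{42} = \frac{w}{42}$)
$\sqrt{f{\left(-128,-64 \right)} + v{\left(15 \right)}} = \sqrt{\left(-193 - -24704 - -8192\right) + \frac{1}{42} \cdot 15} = \sqrt{\left(-193 + 24704 + 8192\right) + \frac{5}{14}} = \sqrt{32703 + \frac{5}{14}} = \sqrt{\frac{457847}{14}} = \frac{\sqrt{6409858}}{14}$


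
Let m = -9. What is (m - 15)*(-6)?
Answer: 144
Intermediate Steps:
(m - 15)*(-6) = (-9 - 15)*(-6) = -24*(-6) = 144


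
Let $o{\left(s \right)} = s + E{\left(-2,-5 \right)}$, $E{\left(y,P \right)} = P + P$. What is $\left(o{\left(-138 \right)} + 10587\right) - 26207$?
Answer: $-15768$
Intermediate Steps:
$E{\left(y,P \right)} = 2 P$
$o{\left(s \right)} = -10 + s$ ($o{\left(s \right)} = s + 2 \left(-5\right) = s - 10 = -10 + s$)
$\left(o{\left(-138 \right)} + 10587\right) - 26207 = \left(\left(-10 - 138\right) + 10587\right) - 26207 = \left(-148 + 10587\right) - 26207 = 10439 - 26207 = -15768$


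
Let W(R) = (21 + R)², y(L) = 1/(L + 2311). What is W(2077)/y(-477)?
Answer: 8072541736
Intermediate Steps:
y(L) = 1/(2311 + L)
W(2077)/y(-477) = (21 + 2077)²/(1/(2311 - 477)) = 2098²/(1/1834) = 4401604/(1/1834) = 4401604*1834 = 8072541736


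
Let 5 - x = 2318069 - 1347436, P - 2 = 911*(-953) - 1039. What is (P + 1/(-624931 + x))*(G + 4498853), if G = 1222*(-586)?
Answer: -5246280189491361541/1595559 ≈ -3.2881e+12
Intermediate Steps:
P = -869220 (P = 2 + (911*(-953) - 1039) = 2 + (-868183 - 1039) = 2 - 869222 = -869220)
x = -970628 (x = 5 - (2318069 - 1347436) = 5 - 1*970633 = 5 - 970633 = -970628)
G = -716092
(P + 1/(-624931 + x))*(G + 4498853) = (-869220 + 1/(-624931 - 970628))*(-716092 + 4498853) = (-869220 + 1/(-1595559))*3782761 = (-869220 - 1/1595559)*3782761 = -1386891793981/1595559*3782761 = -5246280189491361541/1595559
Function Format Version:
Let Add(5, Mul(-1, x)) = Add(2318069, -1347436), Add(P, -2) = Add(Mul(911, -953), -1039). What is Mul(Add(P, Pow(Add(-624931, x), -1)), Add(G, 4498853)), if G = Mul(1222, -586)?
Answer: Rational(-5246280189491361541, 1595559) ≈ -3.2881e+12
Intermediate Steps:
P = -869220 (P = Add(2, Add(Mul(911, -953), -1039)) = Add(2, Add(-868183, -1039)) = Add(2, -869222) = -869220)
x = -970628 (x = Add(5, Mul(-1, Add(2318069, -1347436))) = Add(5, Mul(-1, 970633)) = Add(5, -970633) = -970628)
G = -716092
Mul(Add(P, Pow(Add(-624931, x), -1)), Add(G, 4498853)) = Mul(Add(-869220, Pow(Add(-624931, -970628), -1)), Add(-716092, 4498853)) = Mul(Add(-869220, Pow(-1595559, -1)), 3782761) = Mul(Add(-869220, Rational(-1, 1595559)), 3782761) = Mul(Rational(-1386891793981, 1595559), 3782761) = Rational(-5246280189491361541, 1595559)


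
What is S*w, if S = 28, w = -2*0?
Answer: 0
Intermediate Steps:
w = 0
S*w = 28*0 = 0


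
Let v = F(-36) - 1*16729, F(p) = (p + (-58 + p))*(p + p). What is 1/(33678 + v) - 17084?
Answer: -449462955/26309 ≈ -17084.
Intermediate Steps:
F(p) = 2*p*(-58 + 2*p) (F(p) = (-58 + 2*p)*(2*p) = 2*p*(-58 + 2*p))
v = -7369 (v = 4*(-36)*(-29 - 36) - 1*16729 = 4*(-36)*(-65) - 16729 = 9360 - 16729 = -7369)
1/(33678 + v) - 17084 = 1/(33678 - 7369) - 17084 = 1/26309 - 17084 = -449462955/26309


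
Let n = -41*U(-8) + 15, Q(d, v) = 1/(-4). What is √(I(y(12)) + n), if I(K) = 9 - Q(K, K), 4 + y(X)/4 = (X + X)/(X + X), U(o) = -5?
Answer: √917/2 ≈ 15.141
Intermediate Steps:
y(X) = -12 (y(X) = -16 + 4*((X + X)/(X + X)) = -16 + 4*((2*X)/((2*X))) = -16 + 4*((2*X)*(1/(2*X))) = -16 + 4*1 = -16 + 4 = -12)
Q(d, v) = -¼
I(K) = 37/4 (I(K) = 9 - 1*(-¼) = 9 + ¼ = 37/4)
n = 220 (n = -41*(-5) + 15 = 205 + 15 = 220)
√(I(y(12)) + n) = √(37/4 + 220) = √(917/4) = √917/2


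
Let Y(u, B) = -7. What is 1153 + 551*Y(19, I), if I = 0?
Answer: -2704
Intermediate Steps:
1153 + 551*Y(19, I) = 1153 + 551*(-7) = 1153 - 3857 = -2704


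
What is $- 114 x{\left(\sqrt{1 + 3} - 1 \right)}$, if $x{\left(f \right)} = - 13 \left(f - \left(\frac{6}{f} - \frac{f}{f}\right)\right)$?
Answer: $-5928$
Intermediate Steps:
$x{\left(f \right)} = -13 - 13 f + \frac{78}{f}$ ($x{\left(f \right)} = - 13 \left(f + \left(1 - \frac{6}{f}\right)\right) = - 13 \left(1 + f - \frac{6}{f}\right) = -13 - 13 f + \frac{78}{f}$)
$- 114 x{\left(\sqrt{1 + 3} - 1 \right)} = - 114 \left(-13 - 13 \left(\sqrt{1 + 3} - 1\right) + \frac{78}{\sqrt{1 + 3} - 1}\right) = - 114 \left(-13 - 13 \left(\sqrt{4} - 1\right) + \frac{78}{\sqrt{4} - 1}\right) = - 114 \left(-13 - 13 \left(2 - 1\right) + \frac{78}{2 - 1}\right) = - 114 \left(-13 - 13 + \frac{78}{1}\right) = - 114 \left(-13 - 13 + 78 \cdot 1\right) = - 114 \left(-13 - 13 + 78\right) = \left(-114\right) 52 = -5928$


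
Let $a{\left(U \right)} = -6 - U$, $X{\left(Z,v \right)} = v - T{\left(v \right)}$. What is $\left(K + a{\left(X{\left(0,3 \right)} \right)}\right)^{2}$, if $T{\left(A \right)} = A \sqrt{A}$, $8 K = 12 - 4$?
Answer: $91 - 48 \sqrt{3} \approx 7.8616$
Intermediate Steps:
$K = 1$ ($K = \frac{12 - 4}{8} = \frac{1}{8} \cdot 8 = 1$)
$T{\left(A \right)} = A^{\frac{3}{2}}$
$X{\left(Z,v \right)} = v - v^{\frac{3}{2}}$
$\left(K + a{\left(X{\left(0,3 \right)} \right)}\right)^{2} = \left(1 - \left(9 - 3 \sqrt{3}\right)\right)^{2} = \left(-8 + 3 \sqrt{3}\right)^{2}$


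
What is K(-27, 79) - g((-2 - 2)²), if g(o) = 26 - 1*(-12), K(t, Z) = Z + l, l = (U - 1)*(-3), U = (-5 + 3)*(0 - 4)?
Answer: 20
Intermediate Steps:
U = 8 (U = -2*(-4) = 8)
l = -21 (l = (8 - 1)*(-3) = 7*(-3) = -21)
K(t, Z) = -21 + Z (K(t, Z) = Z - 21 = -21 + Z)
g(o) = 38 (g(o) = 26 + 12 = 38)
K(-27, 79) - g((-2 - 2)²) = (-21 + 79) - 1*38 = 58 - 38 = 20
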